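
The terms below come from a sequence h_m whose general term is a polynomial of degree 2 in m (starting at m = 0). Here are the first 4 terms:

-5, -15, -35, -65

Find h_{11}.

-665

1st diffs: -10, -20, -30.
2nd diffs: -10, -10 (constant).
Newton forward-difference form: h_m = -5 + (-10)·C(m,1) + (-10)·C(m,2).
At m = 11: m = 11, so h_{11} = -5 - 110 - 550 = -665.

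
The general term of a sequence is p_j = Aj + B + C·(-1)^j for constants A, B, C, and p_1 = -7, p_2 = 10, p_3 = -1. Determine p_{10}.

Plug in j = 1, 2, 3: A + B - C = -7; 2A + B + C = 10; 3A + B - C = -1.
Subtracting the first from the second: A + 2C = 17.
Subtracting the second from the third: A - 2C = -11.
Solving: C = 7, A = 3, then B = -3.
Therefore p_{10} = 30 + (-3) + 7·1 = 34.

34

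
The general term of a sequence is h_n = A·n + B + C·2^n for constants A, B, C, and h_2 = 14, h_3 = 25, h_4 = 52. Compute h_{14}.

Write the equations: 2A + B + 4C = 14; 3A + B + 8C = 25; 4A + B + 16C = 52.
Subtracting the first from the second: A + 4C = 11.
Subtracting the second from the third: A + 8C = 27.
Solving: C = 4, A = -5, then B = 8.
Therefore h_{14} = -70 + 8 + 4·16384 = 65474.

65474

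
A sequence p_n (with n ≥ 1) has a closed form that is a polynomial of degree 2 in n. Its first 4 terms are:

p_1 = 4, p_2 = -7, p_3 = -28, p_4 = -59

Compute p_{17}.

1st diffs: -11, -21, -31.
2nd diffs: -10, -10 (constant).
Newton forward-difference form: p_n = 4 + (-11)·C(n-1,1) + (-10)·C(n-1,2).
At n = 17: n-1 = 16, so p_{17} = 4 - 176 - 1200 = -1372.

-1372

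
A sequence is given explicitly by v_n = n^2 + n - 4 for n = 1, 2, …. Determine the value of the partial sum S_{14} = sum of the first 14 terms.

Over n = 1..14: Σn = 105, Σn² = 1015.
Total = (1)·1015 + (1)·105 + (-4)·14 = 1064.

1064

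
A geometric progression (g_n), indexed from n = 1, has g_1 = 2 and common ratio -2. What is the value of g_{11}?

g_n = 2·(-2)^(n-1).
g_{11} = 2·(-2)^10 = 2048.

2048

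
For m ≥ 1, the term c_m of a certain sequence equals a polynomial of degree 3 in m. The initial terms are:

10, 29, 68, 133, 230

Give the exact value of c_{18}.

7133

1st diffs: 19, 39, 65, 97.
2nd diffs: 20, 26, 32.
3rd diffs: 6, 6 (constant).
So c_m = m^3 + 4m^2 + 5.
Evaluating at m = 18 gives c_{18} = 7133.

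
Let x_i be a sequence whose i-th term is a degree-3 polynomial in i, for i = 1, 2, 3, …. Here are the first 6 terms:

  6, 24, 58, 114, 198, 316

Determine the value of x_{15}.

1st diffs: 18, 34, 56, 84, 118.
2nd diffs: 16, 22, 28, 34.
3rd diffs: 6, 6, 6 (constant).
Newton forward-difference form: x_i = 6 + 18·C(i-1,1) + 16·C(i-1,2) + 6·C(i-1,3).
At i = 15: i-1 = 14, so x_{15} = 6 + 252 + 1456 + 2184 = 3898.

3898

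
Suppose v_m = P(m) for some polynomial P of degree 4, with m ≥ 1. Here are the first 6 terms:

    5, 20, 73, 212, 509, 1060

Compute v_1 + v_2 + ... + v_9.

12849

1st diffs: 15, 53, 139, 297, 551.
2nd diffs: 38, 86, 158, 254.
3rd diffs: 48, 72, 96.
4th diffs: 24, 24 (constant).
Newton forward-difference form: v_m = 5 + 15·C(m-1,1) + 38·C(m-1,2) + 48·C(m-1,3) + 24·C(m-1,4).
Continuing: 1985, 3428, 5557.
Summing m = 1..9 (9 terms) gives 12849.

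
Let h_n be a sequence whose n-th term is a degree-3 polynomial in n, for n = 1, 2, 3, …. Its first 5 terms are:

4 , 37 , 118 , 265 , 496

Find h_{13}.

1st diffs: 33, 81, 147, 231.
2nd diffs: 48, 66, 84.
3rd diffs: 18, 18 (constant).
Newton forward-difference form: h_n = 4 + 33·C(n-1,1) + 48·C(n-1,2) + 18·C(n-1,3).
At n = 13: n-1 = 12, so h_{13} = 4 + 396 + 3168 + 3960 = 7528.

7528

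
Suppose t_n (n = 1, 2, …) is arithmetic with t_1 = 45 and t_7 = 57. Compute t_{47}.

Common difference d = (57 - 45) / (7 - 1) = 2.
t_n = 45 + (n - 1)·2.
t_{47} = 45 + 46·2 = 137.

137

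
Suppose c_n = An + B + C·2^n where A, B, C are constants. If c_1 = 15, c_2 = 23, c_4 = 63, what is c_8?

791

Plug in n = 1, 2, 4: A + B + 2C = 15; 2A + B + 4C = 23; 4A + B + 16C = 63.
Subtracting the first from the second: A + 2C = 8.
Subtracting the second from the third: 2A + 12C = 40.
Solving: C = 3, A = 2, then B = 7.
Therefore c_8 = 16 + 7 + 3·256 = 791.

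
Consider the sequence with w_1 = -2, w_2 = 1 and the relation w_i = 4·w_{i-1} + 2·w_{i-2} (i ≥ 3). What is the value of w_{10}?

14096

w_3 = 0, w_4 = 2, w_5 = 8, w_6 = 36, w_7 = 160, w_8 = 712, w_9 = 3168, w_{10} = 14096.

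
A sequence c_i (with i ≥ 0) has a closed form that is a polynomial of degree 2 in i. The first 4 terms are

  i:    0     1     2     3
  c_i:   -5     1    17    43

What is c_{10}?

1st diffs: 6, 16, 26.
2nd diffs: 10, 10 (constant).
So c_i = 5i^2 + i - 5.
Evaluating at i = 10 gives c_{10} = 505.

505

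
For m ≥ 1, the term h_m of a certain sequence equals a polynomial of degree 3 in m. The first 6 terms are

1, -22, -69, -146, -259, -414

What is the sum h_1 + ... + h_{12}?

-9756

1st diffs: -23, -47, -77, -113, -155.
2nd diffs: -24, -30, -36, -42.
3rd diffs: -6, -6, -6 (constant).
Newton forward-difference form: h_m = 1 + (-23)·C(m-1,1) + (-24)·C(m-1,2) + (-6)·C(m-1,3).
Continuing: …, -617, -874, -1191, -1574, …, h_{12} = -2562.
Summing m = 1..12 (12 terms) gives -9756.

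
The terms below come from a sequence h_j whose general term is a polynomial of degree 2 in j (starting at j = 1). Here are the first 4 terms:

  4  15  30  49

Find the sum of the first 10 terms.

1st diffs: 11, 15, 19.
2nd diffs: 4, 4 (constant).
So h_j = 2j^2 + 5j - 3.
Continuing: …, 72, 99, 130, 165, …, h_{10} = 247.
Summing j = 1..10 (10 terms) gives 1015.

1015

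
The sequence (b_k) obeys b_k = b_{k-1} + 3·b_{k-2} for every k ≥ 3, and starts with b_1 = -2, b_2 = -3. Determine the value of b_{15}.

b_3 = -9, b_4 = -18, b_5 = -45, …, b_{12} = -15003, b_{13} = -34578, b_{14} = -79587, b_{15} = -183321.

-183321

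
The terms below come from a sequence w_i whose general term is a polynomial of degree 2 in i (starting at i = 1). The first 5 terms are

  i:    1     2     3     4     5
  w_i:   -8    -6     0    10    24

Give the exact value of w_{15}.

1st diffs: 2, 6, 10, 14.
2nd diffs: 4, 4, 4 (constant).
So w_i = 2i^2 - 4i - 6.
Evaluating at i = 15 gives w_{15} = 384.

384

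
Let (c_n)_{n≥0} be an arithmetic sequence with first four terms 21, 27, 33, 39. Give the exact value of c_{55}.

Common difference d = 6.
c_n = 21 + (n - 0)·6.
c_{55} = 21 + 55·6 = 351.

351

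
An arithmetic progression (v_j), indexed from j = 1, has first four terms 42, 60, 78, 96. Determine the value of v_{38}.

708

Common difference d = 18.
v_j = 42 + (j - 1)·18.
v_{38} = 42 + 37·18 = 708.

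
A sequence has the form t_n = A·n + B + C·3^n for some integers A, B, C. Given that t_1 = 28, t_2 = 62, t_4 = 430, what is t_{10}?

At n = 1, 2, 4: A + B + 3C = 28; 2A + B + 9C = 62; 4A + B + 81C = 430.
Subtracting the first from the second: A + 6C = 34.
Subtracting the second from the third: 2A + 72C = 368.
Solving: C = 5, A = 4, then B = 9.
Hence t_{10} = 4·10 + 9 + 5·59049 = 295294.

295294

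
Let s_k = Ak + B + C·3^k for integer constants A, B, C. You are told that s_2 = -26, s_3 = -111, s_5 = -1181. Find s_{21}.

-52301765901

At k = 2, 3, 5: 2A + B + 9C = -26; 3A + B + 27C = -111; 5A + B + 243C = -1181.
Subtracting the first from the second: A + 18C = -85.
Subtracting the second from the third: 2A + 216C = -1070.
Solving: C = -5, A = 5, then B = 9.
So s_k = 5·k + 9 + (-5)·3^k; at k=21 this is -52301765901.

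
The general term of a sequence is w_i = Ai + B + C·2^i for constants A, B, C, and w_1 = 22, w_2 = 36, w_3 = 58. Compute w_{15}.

Write the equations: A + B + 2C = 22; 2A + B + 4C = 36; 3A + B + 8C = 58.
Subtracting the first from the second: A + 2C = 14.
Subtracting the second from the third: A + 4C = 22.
Solving: C = 4, A = 6, then B = 8.
Therefore w_{15} = 90 + 8 + 4·32768 = 131170.

131170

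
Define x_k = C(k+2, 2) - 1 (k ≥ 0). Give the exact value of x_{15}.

135

C(17, 2) = 136, so x_{15} = 135.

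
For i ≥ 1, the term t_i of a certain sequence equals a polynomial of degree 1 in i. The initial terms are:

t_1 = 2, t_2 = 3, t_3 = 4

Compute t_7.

1st diffs: 1, 1 (constant).
So t_i = i + 1.
Evaluating at i = 7 gives t_7 = 8.

8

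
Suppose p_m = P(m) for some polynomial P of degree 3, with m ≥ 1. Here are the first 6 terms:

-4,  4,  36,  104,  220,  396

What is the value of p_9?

1404

1st diffs: 8, 32, 68, 116, 176.
2nd diffs: 24, 36, 48, 60.
3rd diffs: 12, 12, 12 (constant).
Newton forward-difference form: p_m = -4 + 8·C(m-1,1) + 24·C(m-1,2) + 12·C(m-1,3).
At m = 9: m-1 = 8, so p_9 = -4 + 64 + 672 + 672 = 1404.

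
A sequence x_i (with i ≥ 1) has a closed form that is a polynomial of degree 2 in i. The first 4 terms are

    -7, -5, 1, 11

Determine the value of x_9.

1st diffs: 2, 6, 10.
2nd diffs: 4, 4 (constant).
So x_i = 2i^2 - 4i - 5.
Evaluating at i = 9 gives x_9 = 121.

121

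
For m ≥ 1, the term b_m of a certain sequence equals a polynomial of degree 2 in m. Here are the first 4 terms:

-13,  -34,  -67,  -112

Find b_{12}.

-904

1st diffs: -21, -33, -45.
2nd diffs: -12, -12 (constant).
So b_m = -6m^2 - 3m - 4.
Evaluating at m = 12 gives b_{12} = -904.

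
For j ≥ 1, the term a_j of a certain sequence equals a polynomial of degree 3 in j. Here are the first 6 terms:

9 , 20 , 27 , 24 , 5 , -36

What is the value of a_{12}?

-1080

1st diffs: 11, 7, -3, -19, -41.
2nd diffs: -4, -10, -16, -22.
3rd diffs: -6, -6, -6 (constant).
So a_j = -j^3 + 4j^2 + 6j.
Evaluating at j = 12 gives a_{12} = -1080.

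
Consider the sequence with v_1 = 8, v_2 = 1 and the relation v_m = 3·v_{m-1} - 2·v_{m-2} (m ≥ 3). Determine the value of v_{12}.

v_3 = -13  v_4 = -41  v_5 = -97  v_6 = -209  v_7 = -433  v_8 = -881  v_9 = -1777  v_{10} = -3569  v_{11} = -7153  v_{12} = -14321.
(Characteristic roots are 2 and 1.)

-14321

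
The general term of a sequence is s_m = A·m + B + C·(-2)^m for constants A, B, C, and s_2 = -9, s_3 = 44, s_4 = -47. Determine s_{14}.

Write the equations: 2A + B + 4C = -9; 3A + B - 8C = 44; 4A + B + 16C = -47.
Subtracting the first from the second: A - 12C = 53.
Subtracting the second from the third: A + 24C = -91.
Solving: C = -4, A = 5, then B = -3.
Therefore s_{14} = 70 + (-3) + (-4)·16384 = -65469.

-65469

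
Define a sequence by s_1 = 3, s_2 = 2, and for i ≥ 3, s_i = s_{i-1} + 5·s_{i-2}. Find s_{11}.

46672

s_3 = 17, s_4 = 27, s_5 = 112, s_6 = 247, s_7 = 807, s_8 = 2042, s_9 = 6077, s_{10} = 16287, s_{11} = 46672.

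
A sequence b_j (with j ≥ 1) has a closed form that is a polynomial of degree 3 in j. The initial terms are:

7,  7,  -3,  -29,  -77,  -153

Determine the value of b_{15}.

-3087

1st diffs: 0, -10, -26, -48, -76.
2nd diffs: -10, -16, -22, -28.
3rd diffs: -6, -6, -6 (constant).
Newton forward-difference form: b_j = 7 + (-10)·C(j-1,2) + (-6)·C(j-1,3).
At j = 15: j-1 = 14, so b_{15} = 7 - 910 - 2184 = -3087.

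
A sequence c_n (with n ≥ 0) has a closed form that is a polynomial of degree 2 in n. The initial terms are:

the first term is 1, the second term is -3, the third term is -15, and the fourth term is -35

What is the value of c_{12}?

1st diffs: -4, -12, -20.
2nd diffs: -8, -8 (constant).
Newton forward-difference form: c_n = 1 + (-4)·C(n,1) + (-8)·C(n,2).
At n = 12: n = 12, so c_{12} = 1 - 48 - 528 = -575.

-575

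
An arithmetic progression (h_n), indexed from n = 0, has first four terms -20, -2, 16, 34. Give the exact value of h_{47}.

Common difference d = 18.
h_n = -20 + (n - 0)·18.
h_{47} = -20 + 47·18 = 826.

826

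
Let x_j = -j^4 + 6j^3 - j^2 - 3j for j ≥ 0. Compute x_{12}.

-10548

x_{12} = -1·12^4 + 6·12^3 - 1·12^2 - 3·12 = -10548.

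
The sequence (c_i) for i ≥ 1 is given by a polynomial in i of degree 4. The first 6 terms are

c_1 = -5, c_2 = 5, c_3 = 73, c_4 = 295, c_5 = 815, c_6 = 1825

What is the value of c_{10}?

1st diffs: 10, 68, 222, 520, 1010.
2nd diffs: 58, 154, 298, 490.
3rd diffs: 96, 144, 192.
4th diffs: 48, 48 (constant).
Newton forward-difference form: c_i = -5 + 10·C(i-1,1) + 58·C(i-1,2) + 96·C(i-1,3) + 48·C(i-1,4).
At i = 10: i-1 = 9, so c_{10} = -5 + 90 + 2088 + 8064 + 6048 = 16285.

16285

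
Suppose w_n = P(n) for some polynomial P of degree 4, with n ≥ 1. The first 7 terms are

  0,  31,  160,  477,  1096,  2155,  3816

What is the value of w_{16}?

84465

1st diffs: 31, 129, 317, 619, 1059, 1661.
2nd diffs: 98, 188, 302, 440, 602.
3rd diffs: 90, 114, 138, 162.
4th diffs: 24, 24, 24 (constant).
Newton forward-difference form: w_n = 31·C(n-1,1) + 98·C(n-1,2) + 90·C(n-1,3) + 24·C(n-1,4).
At n = 16: n-1 = 15, so w_{16} = 465 + 10290 + 40950 + 32760 = 84465.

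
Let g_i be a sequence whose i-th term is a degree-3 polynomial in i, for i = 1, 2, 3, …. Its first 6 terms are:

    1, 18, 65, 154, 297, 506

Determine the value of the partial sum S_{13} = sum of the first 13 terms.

1st diffs: 17, 47, 89, 143, 209.
2nd diffs: 30, 42, 54, 66.
3rd diffs: 12, 12, 12 (constant).
Newton forward-difference form: g_i = 1 + 17·C(i-1,1) + 30·C(i-1,2) + 12·C(i-1,3).
Continuing: …, 793, 1170, 1649, 2242, …, g_{13} = 4825.
Summing i = 1..13 (13 terms) gives 18499.

18499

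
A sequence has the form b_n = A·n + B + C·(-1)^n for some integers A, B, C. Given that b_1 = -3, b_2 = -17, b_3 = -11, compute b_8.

Write the equations: A + B - C = -3; 2A + B + C = -17; 3A + B - C = -11.
Subtracting the first from the second: A + 2C = -14.
Subtracting the second from the third: A - 2C = 6.
Solving: C = -5, A = -4, then B = -4.
Hence b_8 = -4·8 + (-4) + (-5)·1 = -41.

-41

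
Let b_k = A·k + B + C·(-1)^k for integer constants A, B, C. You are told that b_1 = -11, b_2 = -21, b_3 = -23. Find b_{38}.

The three given values yield: A + B - C = -11; 2A + B + C = -21; 3A + B - C = -23.
Subtracting the first from the second: A + 2C = -10.
Subtracting the second from the third: A - 2C = -2.
Solving: C = -2, A = -6, then B = -7.
Hence b_{38} = -6·38 + (-7) + (-2)·1 = -237.

-237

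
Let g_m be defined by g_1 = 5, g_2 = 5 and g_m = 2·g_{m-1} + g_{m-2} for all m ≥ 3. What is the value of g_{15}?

g_3 = 15;  g_4 = 35;  g_5 = 85;  …;  g_{12} = 40595;  g_{13} = 98005;  g_{14} = 236605;  g_{15} = 571215.

571215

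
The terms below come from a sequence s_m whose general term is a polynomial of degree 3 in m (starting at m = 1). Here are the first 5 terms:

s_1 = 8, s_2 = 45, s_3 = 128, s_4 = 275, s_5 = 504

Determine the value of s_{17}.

16200

1st diffs: 37, 83, 147, 229.
2nd diffs: 46, 64, 82.
3rd diffs: 18, 18 (constant).
Newton forward-difference form: s_m = 8 + 37·C(m-1,1) + 46·C(m-1,2) + 18·C(m-1,3).
At m = 17: m-1 = 16, so s_{17} = 8 + 592 + 5520 + 10080 = 16200.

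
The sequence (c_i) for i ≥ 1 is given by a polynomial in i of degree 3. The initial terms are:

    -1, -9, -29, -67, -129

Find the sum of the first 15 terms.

-14505

1st diffs: -8, -20, -38, -62.
2nd diffs: -12, -18, -24.
3rd diffs: -6, -6 (constant).
Newton forward-difference form: c_i = -1 + (-8)·C(i-1,1) + (-12)·C(i-1,2) + (-6)·C(i-1,3).
Continuing: …, -221, -349, -519, -737, …, c_{15} = -3389.
Summing i = 1..15 (15 terms) gives -14505.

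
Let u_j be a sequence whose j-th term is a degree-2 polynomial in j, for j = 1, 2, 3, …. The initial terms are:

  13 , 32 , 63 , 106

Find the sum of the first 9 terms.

1809

1st diffs: 19, 31, 43.
2nd diffs: 12, 12 (constant).
Newton forward-difference form: u_j = 13 + 19·C(j-1,1) + 12·C(j-1,2).
Continuing: …, 161, 228, 307, 398, …, u_9 = 501.
Summing j = 1..9 (9 terms) gives 1809.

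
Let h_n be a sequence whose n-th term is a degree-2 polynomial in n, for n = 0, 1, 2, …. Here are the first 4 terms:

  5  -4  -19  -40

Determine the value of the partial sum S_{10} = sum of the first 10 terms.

1st diffs: -9, -15, -21.
2nd diffs: -6, -6 (constant).
So h_n = -3n^2 - 6n + 5.
Continuing: …, -67, -100, -139, -184, …, h_9 = -292.
Summing n = 0..9 (10 terms) gives -1075.

-1075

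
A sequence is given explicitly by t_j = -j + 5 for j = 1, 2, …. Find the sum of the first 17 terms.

-68

Over j = 1..17: Σj = 153.
Total = (-1)·153 + (5)·17 = -68.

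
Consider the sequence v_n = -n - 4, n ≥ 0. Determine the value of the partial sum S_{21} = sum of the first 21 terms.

-294

Over n = 0..20: Σn = 210.
Total = (-1)·210 + (-4)·21 = -294.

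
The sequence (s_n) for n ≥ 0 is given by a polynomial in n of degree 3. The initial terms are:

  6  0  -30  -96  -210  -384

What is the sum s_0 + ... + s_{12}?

-15834

1st diffs: -6, -30, -66, -114, -174.
2nd diffs: -24, -36, -48, -60.
3rd diffs: -12, -12, -12 (constant).
Newton forward-difference form: s_n = 6 + (-6)·C(n,1) + (-24)·C(n,2) + (-12)·C(n,3).
Continuing: …, -630, -960, -1386, -1920, …, s_{12} = -4290.
Summing n = 0..12 (13 terms) gives -15834.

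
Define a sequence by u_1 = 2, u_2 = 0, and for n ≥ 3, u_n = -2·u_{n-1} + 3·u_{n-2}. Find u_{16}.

Iterate the recurrence:
u_3 = 6;  u_4 = -12;  u_5 = 42;  …;  u_{13} = 265722;  u_{14} = -797160;  u_{15} = 2391486;  u_{16} = -7174452.
(Characteristic roots are 1 and -3.)

-7174452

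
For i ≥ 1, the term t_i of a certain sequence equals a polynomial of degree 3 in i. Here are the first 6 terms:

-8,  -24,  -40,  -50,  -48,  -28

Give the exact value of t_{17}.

3096

1st diffs: -16, -16, -10, 2, 20.
2nd diffs: 0, 6, 12, 18.
3rd diffs: 6, 6, 6 (constant).
So t_i = i^3 - 6i^2 - 5i + 2.
Evaluating at i = 17 gives t_{17} = 3096.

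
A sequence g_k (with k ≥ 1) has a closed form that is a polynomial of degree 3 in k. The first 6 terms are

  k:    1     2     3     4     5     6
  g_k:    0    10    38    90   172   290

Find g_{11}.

1630

1st diffs: 10, 28, 52, 82, 118.
2nd diffs: 18, 24, 30, 36.
3rd diffs: 6, 6, 6 (constant).
Newton forward-difference form: g_k = 10·C(k-1,1) + 18·C(k-1,2) + 6·C(k-1,3).
At k = 11: k-1 = 10, so g_{11} = 100 + 810 + 720 = 1630.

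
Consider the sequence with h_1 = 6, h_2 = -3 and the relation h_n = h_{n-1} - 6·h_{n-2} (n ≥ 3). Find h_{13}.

h_3 = -39, h_4 = -21, h_5 = 213, …, h_{10} = 20499, h_{11} = 4533, h_{12} = -118461, h_{13} = -145659.

-145659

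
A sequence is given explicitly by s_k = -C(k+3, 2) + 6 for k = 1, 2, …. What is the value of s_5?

C(8, 2) = 28, so s_5 = -22.

-22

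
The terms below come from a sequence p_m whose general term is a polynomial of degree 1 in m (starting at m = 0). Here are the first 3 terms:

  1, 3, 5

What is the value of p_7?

15

1st diffs: 2, 2 (constant).
So p_m = 2m + 1.
Evaluating at m = 7 gives p_7 = 15.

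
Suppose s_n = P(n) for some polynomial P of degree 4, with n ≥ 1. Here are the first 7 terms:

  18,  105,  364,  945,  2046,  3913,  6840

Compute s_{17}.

1st diffs: 87, 259, 581, 1101, 1867, 2927.
2nd diffs: 172, 322, 520, 766, 1060.
3rd diffs: 150, 198, 246, 294.
4th diffs: 48, 48, 48 (constant).
Newton forward-difference form: s_n = 18 + 87·C(n-1,1) + 172·C(n-1,2) + 150·C(n-1,3) + 48·C(n-1,4).
At n = 17: n-1 = 16, so s_{17} = 18 + 1392 + 20640 + 84000 + 87360 = 193410.

193410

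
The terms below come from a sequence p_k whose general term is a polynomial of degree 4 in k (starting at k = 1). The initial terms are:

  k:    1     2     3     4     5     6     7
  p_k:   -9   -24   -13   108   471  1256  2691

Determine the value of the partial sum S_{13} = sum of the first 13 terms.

1st diffs: -15, 11, 121, 363, 785, 1435.
2nd diffs: 26, 110, 242, 422, 650.
3rd diffs: 84, 132, 180, 228.
4th diffs: 48, 48, 48 (constant).
So p_k = 2k^4 - 6k^3 - k^2 - 4.
Continuing: …, 5052, 8663, 13896, 21171, …, p_{13} = 43767.
Summing k = 1..13 (13 terms) gives 127985.

127985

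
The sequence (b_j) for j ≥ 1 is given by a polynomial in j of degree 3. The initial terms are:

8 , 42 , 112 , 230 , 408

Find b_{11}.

3408

1st diffs: 34, 70, 118, 178.
2nd diffs: 36, 48, 60.
3rd diffs: 12, 12 (constant).
Newton forward-difference form: b_j = 8 + 34·C(j-1,1) + 36·C(j-1,2) + 12·C(j-1,3).
At j = 11: j-1 = 10, so b_{11} = 8 + 340 + 1620 + 1440 = 3408.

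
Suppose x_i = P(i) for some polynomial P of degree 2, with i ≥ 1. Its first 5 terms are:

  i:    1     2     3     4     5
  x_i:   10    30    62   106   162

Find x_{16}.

1st diffs: 20, 32, 44, 56.
2nd diffs: 12, 12, 12 (constant).
Newton forward-difference form: x_i = 10 + 20·C(i-1,1) + 12·C(i-1,2).
At i = 16: i-1 = 15, so x_{16} = 10 + 300 + 1260 = 1570.

1570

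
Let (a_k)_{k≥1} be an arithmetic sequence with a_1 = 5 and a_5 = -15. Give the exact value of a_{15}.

Common difference d = (-15 - 5) / (5 - 1) = -5.
a_k = 5 + (k - 1)·(-5).
a_{15} = 5 + 14·(-5) = -65.

-65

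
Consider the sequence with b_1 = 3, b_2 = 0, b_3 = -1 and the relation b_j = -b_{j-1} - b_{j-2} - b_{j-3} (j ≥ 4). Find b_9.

3

Iterate the recurrence:
b_4 = -2; b_5 = 3; b_6 = 0; b_7 = -1; b_8 = -2; b_9 = 3.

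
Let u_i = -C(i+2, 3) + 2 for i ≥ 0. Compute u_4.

-18

C(6, 3) = 20, so u_4 = -18.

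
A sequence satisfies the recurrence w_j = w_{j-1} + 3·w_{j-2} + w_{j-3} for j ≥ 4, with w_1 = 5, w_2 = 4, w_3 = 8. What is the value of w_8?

781

w_4 = 25  w_5 = 53  w_6 = 136  w_7 = 320  w_8 = 781.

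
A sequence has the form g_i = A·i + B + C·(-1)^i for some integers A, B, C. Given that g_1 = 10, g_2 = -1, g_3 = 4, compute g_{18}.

The three given values yield: A + B - C = 10; 2A + B + C = -1; 3A + B - C = 4.
Subtracting the first from the second: A + 2C = -11.
Subtracting the second from the third: A - 2C = 5.
Solving: C = -4, A = -3, then B = 9.
Therefore g_{18} = -54 + 9 + (-4)·1 = -49.

-49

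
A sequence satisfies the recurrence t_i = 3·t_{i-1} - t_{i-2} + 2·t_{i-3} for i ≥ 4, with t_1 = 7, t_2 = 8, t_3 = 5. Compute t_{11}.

42194

Step forward from the initial values:
t_4 = 21; t_5 = 74; t_6 = 211; t_7 = 601; t_8 = 1740; t_9 = 5041; t_{10} = 14585; t_{11} = 42194.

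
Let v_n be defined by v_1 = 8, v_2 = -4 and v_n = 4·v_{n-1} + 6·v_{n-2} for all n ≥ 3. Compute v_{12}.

58123904

Compute successive terms:
v_3 = 32  v_4 = 104  v_5 = 608  v_6 = 3056  v_7 = 15872  v_8 = 81824  v_9 = 422528  v_{10} = 2181056  v_{11} = 11259392  v_{12} = 58123904.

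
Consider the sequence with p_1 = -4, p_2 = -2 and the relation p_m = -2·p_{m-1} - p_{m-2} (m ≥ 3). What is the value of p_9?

Iterate the recurrence:
p_3 = 8; p_4 = -14; p_5 = 20; p_6 = -26; p_7 = 32; p_8 = -38; p_9 = 44.
(Characteristic roots are -1 and -1.)

44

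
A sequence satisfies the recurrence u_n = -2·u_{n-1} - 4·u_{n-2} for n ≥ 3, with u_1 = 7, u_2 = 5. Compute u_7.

448

Applying the relation repeatedly:
u_3 = -38; u_4 = 56; u_5 = 40; u_6 = -304; u_7 = 448.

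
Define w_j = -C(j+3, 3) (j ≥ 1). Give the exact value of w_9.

C(12, 3) = 220, so w_9 = -220.

-220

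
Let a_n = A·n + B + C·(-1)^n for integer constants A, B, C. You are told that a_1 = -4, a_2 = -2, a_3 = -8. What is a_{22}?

-42

At n = 1, 2, 3: A + B - C = -4; 2A + B + C = -2; 3A + B - C = -8.
Subtracting the first from the second: A + 2C = 2.
Subtracting the second from the third: A - 2C = -6.
Solving: C = 2, A = -2, then B = 0.
Hence a_{22} = -2·22 + 0 + 2·1 = -42.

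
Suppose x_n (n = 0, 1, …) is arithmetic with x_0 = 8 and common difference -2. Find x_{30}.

-52

x_n = 8 + (n - 0)·(-2).
x_{30} = 8 + 30·(-2) = -52.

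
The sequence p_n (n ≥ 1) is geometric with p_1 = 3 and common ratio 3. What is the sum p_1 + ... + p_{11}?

p_n = 3·3^(n-1).
S = 3·(3^11 - 1)/(3 - 1) = 3·(177147 - 1)/(2) = 265719.

265719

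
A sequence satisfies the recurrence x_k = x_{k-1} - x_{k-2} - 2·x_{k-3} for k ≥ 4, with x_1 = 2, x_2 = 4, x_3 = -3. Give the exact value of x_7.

39

Compute successive terms:
x_4 = -11; x_5 = -16; x_6 = 1; x_7 = 39.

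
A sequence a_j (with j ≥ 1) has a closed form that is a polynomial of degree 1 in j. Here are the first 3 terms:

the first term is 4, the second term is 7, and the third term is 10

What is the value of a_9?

1st diffs: 3, 3 (constant).
So a_j = 3j + 1.
Evaluating at j = 9 gives a_9 = 28.

28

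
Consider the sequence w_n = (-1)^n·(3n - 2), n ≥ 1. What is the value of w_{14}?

40

(-1)^14 = 1; 3n - 2 at n=14 is 40; so w_{14} = 40.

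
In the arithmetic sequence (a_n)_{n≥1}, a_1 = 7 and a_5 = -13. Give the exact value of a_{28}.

-128

Common difference d = (-13 - 7) / (5 - 1) = -5.
a_n = 7 + (n - 1)·(-5).
a_{28} = 7 + 27·(-5) = -128.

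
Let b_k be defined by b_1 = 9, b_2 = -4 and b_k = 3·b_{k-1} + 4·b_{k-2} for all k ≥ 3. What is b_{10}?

Step forward from the initial values:
b_3 = 24;  b_4 = 56;  b_5 = 264;  b_6 = 1016;  b_7 = 4104;  b_8 = 16376;  b_9 = 65544;  b_{10} = 262136.
(Characteristic roots are 4 and -1.)

262136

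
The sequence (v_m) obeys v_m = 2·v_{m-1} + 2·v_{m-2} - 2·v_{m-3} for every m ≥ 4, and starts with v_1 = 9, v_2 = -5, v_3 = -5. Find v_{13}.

Compute successive terms:
v_4 = -38; v_5 = -76; v_6 = -218; v_7 = -512; v_8 = -1308; v_9 = -3204; v_{10} = -8000; v_{11} = -19792; v_{12} = -49176; v_{13} = -121936.

-121936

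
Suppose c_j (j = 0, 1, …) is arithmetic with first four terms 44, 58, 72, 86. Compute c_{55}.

814

Common difference d = 14.
c_j = 44 + (j - 0)·14.
c_{55} = 44 + 55·14 = 814.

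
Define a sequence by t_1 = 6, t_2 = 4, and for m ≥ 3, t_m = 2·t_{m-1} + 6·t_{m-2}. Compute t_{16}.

t_3 = 44;  t_4 = 112;  t_5 = 488;  …;  t_{13} = 14458496;  t_{14} = 52705024;  t_{15} = 192161024;  t_{16} = 700552192.

700552192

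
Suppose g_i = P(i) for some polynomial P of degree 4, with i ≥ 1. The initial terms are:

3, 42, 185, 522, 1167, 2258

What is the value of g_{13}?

39015

1st diffs: 39, 143, 337, 645, 1091.
2nd diffs: 104, 194, 308, 446.
3rd diffs: 90, 114, 138.
4th diffs: 24, 24 (constant).
So g_i = i^4 + 5i^3 - 3i^2 - 2i + 2.
Evaluating at i = 13 gives g_{13} = 39015.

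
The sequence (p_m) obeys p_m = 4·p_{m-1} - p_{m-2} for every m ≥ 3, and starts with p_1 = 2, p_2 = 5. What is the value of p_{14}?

35112485

Step forward from the initial values:
p_3 = 18  p_4 = 67  p_5 = 250  …  p_{11} = 675490  p_{12} = 2520963  p_{13} = 9408362  p_{14} = 35112485.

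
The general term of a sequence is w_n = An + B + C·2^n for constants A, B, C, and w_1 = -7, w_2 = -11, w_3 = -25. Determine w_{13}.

At n = 1, 2, 3: A + B + 2C = -7; 2A + B + 4C = -11; 3A + B + 8C = -25.
Subtracting the first from the second: A + 2C = -4.
Subtracting the second from the third: A + 4C = -14.
Solving: C = -5, A = 6, then B = -3.
Therefore w_{13} = 78 + (-3) + (-5)·8192 = -40885.

-40885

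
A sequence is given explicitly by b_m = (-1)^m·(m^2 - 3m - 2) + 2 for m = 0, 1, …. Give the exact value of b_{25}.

(-1)^25 = -1; m^2 - 3m - 2 at m=25 is 548; so b_{25} = -546.

-546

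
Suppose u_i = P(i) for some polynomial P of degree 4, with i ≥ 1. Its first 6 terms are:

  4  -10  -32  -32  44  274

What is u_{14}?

24938

1st diffs: -14, -22, 0, 76, 230.
2nd diffs: -8, 22, 76, 154.
3rd diffs: 30, 54, 78.
4th diffs: 24, 24 (constant).
Newton forward-difference form: u_i = 4 + (-14)·C(i-1,1) + (-8)·C(i-1,2) + 30·C(i-1,3) + 24·C(i-1,4).
At i = 14: i-1 = 13, so u_{14} = 4 - 182 - 624 + 8580 + 17160 = 24938.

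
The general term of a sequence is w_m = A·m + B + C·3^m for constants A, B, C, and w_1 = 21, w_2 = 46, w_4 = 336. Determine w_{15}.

57395651

Plug in m = 1, 2, 4: A + B + 3C = 21; 2A + B + 9C = 46; 4A + B + 81C = 336.
Subtracting the first from the second: A + 6C = 25.
Subtracting the second from the third: 2A + 72C = 290.
Solving: C = 4, A = 1, then B = 8.
Hence w_{15} = 1·15 + 8 + 4·14348907 = 57395651.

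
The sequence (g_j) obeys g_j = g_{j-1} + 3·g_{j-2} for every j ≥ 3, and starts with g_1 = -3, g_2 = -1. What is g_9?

-1090

Applying the relation repeatedly:
g_3 = -10;  g_4 = -13;  g_5 = -43;  g_6 = -82;  g_7 = -211;  g_8 = -457;  g_9 = -1090.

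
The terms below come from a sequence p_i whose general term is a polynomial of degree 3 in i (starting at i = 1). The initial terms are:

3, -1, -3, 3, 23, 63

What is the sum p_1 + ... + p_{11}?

1st diffs: -4, -2, 6, 20, 40.
2nd diffs: 2, 8, 14, 20.
3rd diffs: 6, 6, 6 (constant).
Newton forward-difference form: p_i = 3 + (-4)·C(i-1,1) + 2·C(i-1,2) + 6·C(i-1,3).
Continuing: …, 129, 227, 363, 543, …, p_{11} = 773.
Summing i = 1..11 (11 terms) gives 2123.

2123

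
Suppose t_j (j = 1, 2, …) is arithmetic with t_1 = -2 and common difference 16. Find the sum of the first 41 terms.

13038

t_j = -2 + (j - 1)·16.
t_{41} = 638; S = 41·(-2 + 638)/2 = 13038.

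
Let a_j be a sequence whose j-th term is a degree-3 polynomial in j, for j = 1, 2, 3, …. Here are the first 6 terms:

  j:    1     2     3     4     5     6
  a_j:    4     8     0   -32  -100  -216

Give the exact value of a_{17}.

-8092

1st diffs: 4, -8, -32, -68, -116.
2nd diffs: -12, -24, -36, -48.
3rd diffs: -12, -12, -12 (constant).
Newton forward-difference form: a_j = 4 + 4·C(j-1,1) + (-12)·C(j-1,2) + (-12)·C(j-1,3).
At j = 17: j-1 = 16, so a_{17} = 4 + 64 - 1440 - 6720 = -8092.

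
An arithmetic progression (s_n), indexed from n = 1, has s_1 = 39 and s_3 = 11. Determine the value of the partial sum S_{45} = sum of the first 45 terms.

Common difference d = (11 - 39) / (3 - 1) = -14.
s_n = 39 + (n - 1)·(-14).
s_{45} = -577; S = 45·(39 + (-577))/2 = -12105.

-12105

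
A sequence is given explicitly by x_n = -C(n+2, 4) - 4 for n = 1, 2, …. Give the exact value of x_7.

-130

C(9, 4) = 126, so x_7 = -130.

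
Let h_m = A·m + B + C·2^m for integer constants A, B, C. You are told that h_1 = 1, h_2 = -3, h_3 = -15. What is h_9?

Write the equations: A + B + 2C = 1; 2A + B + 4C = -3; 3A + B + 8C = -15.
Subtracting the first from the second: A + 2C = -4.
Subtracting the second from the third: A + 4C = -12.
Solving: C = -4, A = 4, then B = 5.
Therefore h_9 = 36 + 5 + (-4)·512 = -2007.

-2007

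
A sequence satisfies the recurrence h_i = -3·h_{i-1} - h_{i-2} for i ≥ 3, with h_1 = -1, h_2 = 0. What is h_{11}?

2584

h_3 = 1, h_4 = -3, h_5 = 8, h_6 = -21, h_7 = 55, h_8 = -144, h_9 = 377, h_{10} = -987, h_{11} = 2584.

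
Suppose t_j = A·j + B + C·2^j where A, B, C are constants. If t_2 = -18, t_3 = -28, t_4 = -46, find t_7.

-276

At j = 2, 3, 4: 2A + B + 4C = -18; 3A + B + 8C = -28; 4A + B + 16C = -46.
Subtracting the first from the second: A + 4C = -10.
Subtracting the second from the third: A + 8C = -18.
Solving: C = -2, A = -2, then B = -6.
Hence t_7 = -2·7 + (-6) + (-2)·128 = -276.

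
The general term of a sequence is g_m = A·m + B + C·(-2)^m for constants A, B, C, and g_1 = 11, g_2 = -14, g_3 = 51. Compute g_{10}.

Plug in m = 1, 2, 3: A + B - 2C = 11; 2A + B + 4C = -14; 3A + B - 8C = 51.
Subtracting the first from the second: A + 6C = -25.
Subtracting the second from the third: A - 12C = 65.
Solving: C = -5, A = 5, then B = -4.
Therefore g_{10} = 50 + (-4) + (-5)·1024 = -5074.

-5074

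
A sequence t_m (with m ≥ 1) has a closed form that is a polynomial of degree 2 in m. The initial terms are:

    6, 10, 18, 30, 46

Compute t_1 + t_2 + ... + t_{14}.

1st diffs: 4, 8, 12, 16.
2nd diffs: 4, 4, 4 (constant).
So t_m = 2m^2 - 2m + 6.
Continuing: …, 66, 90, 118, 150, …, t_{14} = 370.
Summing m = 1..14 (14 terms) gives 1904.

1904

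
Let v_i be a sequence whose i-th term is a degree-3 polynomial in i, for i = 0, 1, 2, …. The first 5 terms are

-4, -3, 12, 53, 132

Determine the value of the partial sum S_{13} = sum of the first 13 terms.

1st diffs: 1, 15, 41, 79.
2nd diffs: 14, 26, 38.
3rd diffs: 12, 12 (constant).
Newton forward-difference form: v_i = -4 + 1·C(i,1) + 14·C(i,2) + 12·C(i,3).
Continuing: …, 261, 452, 717, 1068, …, v_{12} = 3572.
Summing i = 0..12 (13 terms) gives 12610.

12610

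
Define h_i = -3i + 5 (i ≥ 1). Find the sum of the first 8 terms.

Over i = 1..8: Σi = 36.
Total = (-3)·36 + (5)·8 = -68.

-68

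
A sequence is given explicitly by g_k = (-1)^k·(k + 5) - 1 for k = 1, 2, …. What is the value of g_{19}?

-25

(-1)^19 = -1; k + 5 at k=19 is 24; so g_{19} = -25.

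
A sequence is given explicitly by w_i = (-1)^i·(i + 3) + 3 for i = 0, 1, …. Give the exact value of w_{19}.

-19

(-1)^19 = -1; i + 3 at i=19 is 22; so w_{19} = -19.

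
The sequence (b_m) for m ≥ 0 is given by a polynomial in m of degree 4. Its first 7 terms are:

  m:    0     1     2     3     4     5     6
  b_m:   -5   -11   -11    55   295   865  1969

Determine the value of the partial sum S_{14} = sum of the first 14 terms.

1st diffs: -6, 0, 66, 240, 570, 1104.
2nd diffs: 6, 66, 174, 330, 534.
3rd diffs: 60, 108, 156, 204.
4th diffs: 48, 48, 48 (constant).
So b_m = 2m^4 - 2m^3 - 5m^2 - m - 5.
Continuing: …, 3859, 6835, 11245, 17485, …, b_{13} = 51865.
Summing m = 0..13 (14 terms) gives 157724.

157724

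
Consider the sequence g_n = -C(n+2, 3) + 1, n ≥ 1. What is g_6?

-55

C(8, 3) = 56, so g_6 = -55.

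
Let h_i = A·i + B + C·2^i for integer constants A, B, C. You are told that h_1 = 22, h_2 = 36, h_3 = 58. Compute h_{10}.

4164

Write the equations: A + B + 2C = 22; 2A + B + 4C = 36; 3A + B + 8C = 58.
Subtracting the first from the second: A + 2C = 14.
Subtracting the second from the third: A + 4C = 22.
Solving: C = 4, A = 6, then B = 8.
Hence h_{10} = 6·10 + 8 + 4·1024 = 4164.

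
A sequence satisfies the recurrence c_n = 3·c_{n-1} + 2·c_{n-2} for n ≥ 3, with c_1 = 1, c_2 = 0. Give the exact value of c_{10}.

12558

c_3 = 2;  c_4 = 6;  c_5 = 22;  c_6 = 78;  c_7 = 278;  c_8 = 990;  c_9 = 3526;  c_{10} = 12558.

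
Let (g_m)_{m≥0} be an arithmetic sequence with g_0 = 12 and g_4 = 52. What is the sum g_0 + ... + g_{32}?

Common difference d = (52 - 12) / (4 - 0) = 10.
g_m = 12 + (m - 0)·10.
g_{32} = 332; S = 33·(12 + 332)/2 = 5676.

5676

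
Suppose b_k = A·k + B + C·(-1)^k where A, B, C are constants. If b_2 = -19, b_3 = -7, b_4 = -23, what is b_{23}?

-47

At k = 2, 3, 4: 2A + B + C = -19; 3A + B - C = -7; 4A + B + C = -23.
Subtracting the first from the second: A - 2C = 12.
Subtracting the second from the third: A + 2C = -16.
Solving: C = -7, A = -2, then B = -8.
Therefore b_{23} = -46 + (-8) + (-7)·(-1) = -47.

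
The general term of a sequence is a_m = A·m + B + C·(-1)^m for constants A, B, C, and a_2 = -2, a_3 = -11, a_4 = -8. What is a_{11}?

-35

Plug in m = 2, 3, 4: 2A + B + C = -2; 3A + B - C = -11; 4A + B + C = -8.
Subtracting the first from the second: A - 2C = -9.
Subtracting the second from the third: A + 2C = 3.
Solving: C = 3, A = -3, then B = 1.
Therefore a_{11} = -33 + 1 + 3·(-1) = -35.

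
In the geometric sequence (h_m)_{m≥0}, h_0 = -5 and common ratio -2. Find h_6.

h_m = (-5)·(-2)^(m-0).
h_6 = (-5)·(-2)^6 = -320.

-320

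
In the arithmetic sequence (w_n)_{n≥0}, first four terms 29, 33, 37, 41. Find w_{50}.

Common difference d = 4.
w_n = 29 + (n - 0)·4.
w_{50} = 29 + 50·4 = 229.

229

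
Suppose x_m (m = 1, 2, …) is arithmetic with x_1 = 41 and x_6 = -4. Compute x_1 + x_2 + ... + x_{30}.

Common difference d = (-4 - 41) / (6 - 1) = -9.
x_m = 41 + (m - 1)·(-9).
x_{30} = -220; S = 30·(41 + (-220))/2 = -2685.

-2685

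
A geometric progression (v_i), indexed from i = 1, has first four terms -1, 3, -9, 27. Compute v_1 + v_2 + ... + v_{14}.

Common ratio r = -3.
v_i = (-1)·(-3)^(i-1).
S = (-1)·((-3)^14 - 1)/(-3 - 1) = (-1)·(4782969 - 1)/(-4) = 1195742.

1195742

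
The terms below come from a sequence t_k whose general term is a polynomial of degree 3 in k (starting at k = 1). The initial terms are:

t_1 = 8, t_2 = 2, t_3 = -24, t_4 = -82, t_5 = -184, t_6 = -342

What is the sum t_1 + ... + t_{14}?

-19726

1st diffs: -6, -26, -58, -102, -158.
2nd diffs: -20, -32, -44, -56.
3rd diffs: -12, -12, -12 (constant).
Newton forward-difference form: t_k = 8 + (-6)·C(k-1,1) + (-20)·C(k-1,2) + (-12)·C(k-1,3).
Continuing: …, -568, -874, -1272, -1774, …, t_{14} = -5062.
Summing k = 1..14 (14 terms) gives -19726.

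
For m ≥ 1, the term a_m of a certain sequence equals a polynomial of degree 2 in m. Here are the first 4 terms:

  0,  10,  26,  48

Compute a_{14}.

1st diffs: 10, 16, 22.
2nd diffs: 6, 6 (constant).
So a_m = 3m^2 + m - 4.
Evaluating at m = 14 gives a_{14} = 598.

598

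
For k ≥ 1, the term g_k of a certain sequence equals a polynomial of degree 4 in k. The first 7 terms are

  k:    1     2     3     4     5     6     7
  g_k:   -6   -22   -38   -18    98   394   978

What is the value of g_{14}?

1st diffs: -16, -16, 20, 116, 296, 584.
2nd diffs: 0, 36, 96, 180, 288.
3rd diffs: 36, 60, 84, 108.
4th diffs: 24, 24, 24 (constant).
Newton forward-difference form: g_k = -6 + (-16)·C(k-1,1) + 36·C(k-1,3) + 24·C(k-1,4).
At k = 14: k-1 = 13, so g_{14} = -6 - 208 + 10296 + 17160 = 27242.

27242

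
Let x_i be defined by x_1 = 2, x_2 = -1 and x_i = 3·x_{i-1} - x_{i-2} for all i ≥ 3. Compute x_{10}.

x_3 = -5, x_4 = -14, x_5 = -37, x_6 = -97, x_7 = -254, x_8 = -665, x_9 = -1741, x_{10} = -4558.

-4558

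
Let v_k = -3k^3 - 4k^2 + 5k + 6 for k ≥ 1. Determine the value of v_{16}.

-13226

v_{16} = -3·16^3 - 4·16^2 + 5·16 + 6 = -13226.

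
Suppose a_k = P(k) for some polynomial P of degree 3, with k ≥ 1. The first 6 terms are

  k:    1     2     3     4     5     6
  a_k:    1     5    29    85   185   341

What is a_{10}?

1st diffs: 4, 24, 56, 100, 156.
2nd diffs: 20, 32, 44, 56.
3rd diffs: 12, 12, 12 (constant).
So a_k = 2k^3 - 2k^2 - 4k + 5.
Evaluating at k = 10 gives a_{10} = 1765.

1765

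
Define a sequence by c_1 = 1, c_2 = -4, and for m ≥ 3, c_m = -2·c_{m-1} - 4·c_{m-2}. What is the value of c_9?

256

Applying the relation repeatedly:
c_3 = 4, c_4 = 8, c_5 = -32, c_6 = 32, c_7 = 64, c_8 = -256, c_9 = 256.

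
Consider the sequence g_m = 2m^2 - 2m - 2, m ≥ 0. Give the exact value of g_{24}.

1102

g_{24} = 2·24^2 - 2·24 - 2 = 1102.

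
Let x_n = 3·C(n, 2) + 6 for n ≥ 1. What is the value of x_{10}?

C(10, 2) = 45, so x_{10} = 141.

141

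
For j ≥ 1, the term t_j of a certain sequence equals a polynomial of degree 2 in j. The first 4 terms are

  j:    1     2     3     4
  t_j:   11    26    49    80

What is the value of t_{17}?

1211

1st diffs: 15, 23, 31.
2nd diffs: 8, 8 (constant).
Newton forward-difference form: t_j = 11 + 15·C(j-1,1) + 8·C(j-1,2).
At j = 17: j-1 = 16, so t_{17} = 11 + 240 + 960 = 1211.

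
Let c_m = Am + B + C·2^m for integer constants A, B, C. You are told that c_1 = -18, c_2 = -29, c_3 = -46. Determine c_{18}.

-786529

Plug in m = 1, 2, 3: A + B + 2C = -18; 2A + B + 4C = -29; 3A + B + 8C = -46.
Subtracting the first from the second: A + 2C = -11.
Subtracting the second from the third: A + 4C = -17.
Solving: C = -3, A = -5, then B = -7.
Hence c_{18} = -5·18 + (-7) + (-3)·262144 = -786529.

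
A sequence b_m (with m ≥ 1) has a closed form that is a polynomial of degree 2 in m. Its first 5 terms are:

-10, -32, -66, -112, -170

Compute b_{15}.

-1410

1st diffs: -22, -34, -46, -58.
2nd diffs: -12, -12, -12 (constant).
Newton forward-difference form: b_m = -10 + (-22)·C(m-1,1) + (-12)·C(m-1,2).
At m = 15: m-1 = 14, so b_{15} = -10 - 308 - 1092 = -1410.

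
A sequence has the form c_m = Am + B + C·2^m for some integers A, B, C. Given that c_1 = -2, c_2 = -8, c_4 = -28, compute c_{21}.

At m = 1, 2, 4: A + B + 2C = -2; 2A + B + 4C = -8; 4A + B + 16C = -28.
Subtracting the first from the second: A + 2C = -6.
Subtracting the second from the third: 2A + 12C = -20.
Solving: C = -1, A = -4, then B = 4.
Hence c_{21} = -4·21 + 4 + (-1)·2097152 = -2097232.

-2097232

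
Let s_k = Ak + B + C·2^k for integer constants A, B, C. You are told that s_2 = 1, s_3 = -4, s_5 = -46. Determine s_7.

-232

At k = 2, 3, 5: 2A + B + 4C = 1; 3A + B + 8C = -4; 5A + B + 32C = -46.
Subtracting the first from the second: A + 4C = -5.
Subtracting the second from the third: 2A + 24C = -42.
Solving: C = -2, A = 3, then B = 3.
So s_k = 3·k + 3 + (-2)·2^k; at k=7 this is -232.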